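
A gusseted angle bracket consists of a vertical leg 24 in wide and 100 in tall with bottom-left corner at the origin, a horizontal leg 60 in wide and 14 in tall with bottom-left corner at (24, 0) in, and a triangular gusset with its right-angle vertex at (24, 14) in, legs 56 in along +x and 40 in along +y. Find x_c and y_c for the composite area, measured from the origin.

x_c = 27.97 in, y_c = 35.89 in

vertical leg: A = 24 × 100 = 2400.00, centroid at (12.00, 50.00).
horizontal leg: A = 60 × 14 = 840.00, centroid at (54.00, 7.00).
gusset: A = ½·56·40 = 1120.00, centroid at (42.67, 27.33).
ΣA = 4360.00 in²
ΣAx_c = (2400.00)(12.00) + (840.00)(54.00) + (1120.00)(42.67) = 121946.67 in³
ΣAy_c = (2400.00)(50.00) + (840.00)(7.00) + (1120.00)(27.33) = 156493.33 in³
x_c = 121946.67 / 4360.00 = 27.97 in
y_c = 156493.33 / 4360.00 = 35.89 in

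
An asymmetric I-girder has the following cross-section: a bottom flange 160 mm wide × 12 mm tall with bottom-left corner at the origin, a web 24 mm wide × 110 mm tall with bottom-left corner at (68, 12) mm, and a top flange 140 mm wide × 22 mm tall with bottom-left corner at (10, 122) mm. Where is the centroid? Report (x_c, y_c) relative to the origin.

Part | A | x̄ᵢ | ȳᵢ | A·x̄ᵢ | A·ȳᵢ
bottom flange | 1920.00 | 80.00 | 6.00 | 153600.00 | 11520.00
web | 2640.00 | 80.00 | 67.00 | 211200.00 | 176880.00
top flange | 3080.00 | 80.00 | 133.00 | 246400.00 | 409640.00
Σ | 7640.00 |  |  | 611200.00 | 598040.00
x_c = 611200.00 / 7640.00 = 80.00 mm
y_c = 598040.00 / 7640.00 = 78.28 mm

x_c = 80.00 mm, y_c = 78.28 mm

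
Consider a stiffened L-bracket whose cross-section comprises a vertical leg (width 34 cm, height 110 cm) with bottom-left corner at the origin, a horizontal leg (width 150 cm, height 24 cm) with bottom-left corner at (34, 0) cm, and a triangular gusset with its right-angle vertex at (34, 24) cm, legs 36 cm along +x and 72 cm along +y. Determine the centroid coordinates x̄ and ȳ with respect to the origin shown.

x̄ = 59.70 cm, ȳ = 36.02 cm

vertical leg: A = 34 × 110 = 3740.00, centroid at (17.00, 55.00).
horizontal leg: A = 150 × 24 = 3600.00, centroid at (109.00, 12.00).
gusset: A = ½·36·72 = 1296.00, centroid at (46.00, 48.00).
ΣA = 8636.00 cm²
ΣAx̄ = (3740.00)(17.00) + (3600.00)(109.00) + (1296.00)(46.00) = 515596.00 cm³
ΣAȳ = (3740.00)(55.00) + (3600.00)(12.00) + (1296.00)(48.00) = 311108.00 cm³
x̄ = 515596.00 / 8636.00 = 59.70 cm
ȳ = 311108.00 / 8636.00 = 36.02 cm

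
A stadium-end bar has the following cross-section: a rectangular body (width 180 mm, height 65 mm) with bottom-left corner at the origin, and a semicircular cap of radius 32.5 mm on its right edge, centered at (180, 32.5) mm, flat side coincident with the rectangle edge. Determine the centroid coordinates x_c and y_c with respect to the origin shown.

Part | A | x̄ᵢ | ȳᵢ | A·x̄ᵢ | A·ȳᵢ
rectangular body | 11700.00 | 90.00 | 32.50 | 1053000.00 | 380250.00
semicircular end | 1659.15 | 193.79 | 32.50 | 321533.07 | 53922.49
Σ | 13359.15 |  |  | 1374533.07 | 434172.49
x_c = 1374533.07 / 13359.15 = 102.89 mm
y_c = 434172.49 / 13359.15 = 32.50 mm

x_c = 102.89 mm, y_c = 32.50 mm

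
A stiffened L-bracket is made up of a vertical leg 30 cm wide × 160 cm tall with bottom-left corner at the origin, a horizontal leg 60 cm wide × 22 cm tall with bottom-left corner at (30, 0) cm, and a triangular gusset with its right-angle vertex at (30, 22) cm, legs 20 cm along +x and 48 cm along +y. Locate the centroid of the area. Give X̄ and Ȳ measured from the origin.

vertical leg: A = 30 × 160 = 4800.00, centroid at (15.00, 80.00).
horizontal leg: A = 60 × 22 = 1320.00, centroid at (60.00, 11.00).
gusset: A = ½·20·48 = 480.00, centroid at (36.67, 38.00).
ΣA = 6600.00 cm²
ΣAX̄ = (4800.00)(15.00) + (1320.00)(60.00) + (480.00)(36.67) = 168800.00 cm³
ΣAȲ = (4800.00)(80.00) + (1320.00)(11.00) + (480.00)(38.00) = 416760.00 cm³
X̄ = 168800.00 / 6600.00 = 25.58 cm
Ȳ = 416760.00 / 6600.00 = 63.15 cm

X̄ = 25.58 cm, Ȳ = 63.15 cm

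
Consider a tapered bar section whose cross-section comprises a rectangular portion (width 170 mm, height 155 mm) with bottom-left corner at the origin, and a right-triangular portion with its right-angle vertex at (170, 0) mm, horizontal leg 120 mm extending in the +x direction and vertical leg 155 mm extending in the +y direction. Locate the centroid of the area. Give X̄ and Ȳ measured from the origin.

rectangular portion: A = 170 × 155 = 26350.00, centroid at (85.00, 77.50).
triangular portion: A = ½·120·155 = 9300.00, centroid at (210.00, 51.67).
ΣA = 35650.00 mm², ΣAX̄ = 4192750.00 mm³, ΣAȲ = 2522625.00 mm³.
X̄ = 4192750.00/35650.00 = 117.61 mm; Ȳ = 2522625.00/35650.00 = 70.76 mm.

X̄ = 117.61 mm, Ȳ = 70.76 mm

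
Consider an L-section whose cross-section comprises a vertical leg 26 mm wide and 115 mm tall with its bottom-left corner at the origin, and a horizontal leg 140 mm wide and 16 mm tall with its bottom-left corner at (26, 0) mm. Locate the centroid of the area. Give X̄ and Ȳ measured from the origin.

X̄ = 48.55 mm, Ȳ = 36.30 mm

Part | A | x̄ᵢ | ȳᵢ | A·x̄ᵢ | A·ȳᵢ
vertical leg | 2990.00 | 13.00 | 57.50 | 38870.00 | 171925.00
horizontal leg | 2240.00 | 96.00 | 8.00 | 215040.00 | 17920.00
Σ | 5230.00 |  |  | 253910.00 | 189845.00
X̄ = 253910.00 / 5230.00 = 48.55 mm
Ȳ = 189845.00 / 5230.00 = 36.30 mm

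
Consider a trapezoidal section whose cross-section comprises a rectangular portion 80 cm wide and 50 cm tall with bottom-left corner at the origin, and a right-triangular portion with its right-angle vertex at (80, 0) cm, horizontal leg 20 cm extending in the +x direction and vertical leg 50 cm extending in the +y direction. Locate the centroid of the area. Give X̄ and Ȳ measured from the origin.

Part | A | x̄ᵢ | ȳᵢ | A·x̄ᵢ | A·ȳᵢ
rectangular portion | 4000.00 | 40.00 | 25.00 | 160000.00 | 100000.00
triangular portion | 500.00 | 86.67 | 16.67 | 43333.33 | 8333.33
Σ | 4500.00 |  |  | 203333.33 | 108333.33
X̄ = 203333.33 / 4500.00 = 45.19 cm
Ȳ = 108333.33 / 4500.00 = 24.07 cm

X̄ = 45.19 cm, Ȳ = 24.07 cm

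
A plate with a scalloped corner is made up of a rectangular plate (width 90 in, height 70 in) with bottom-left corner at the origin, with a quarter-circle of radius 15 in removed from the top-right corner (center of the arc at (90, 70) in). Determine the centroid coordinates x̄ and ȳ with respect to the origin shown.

Part | A | x̄ᵢ | ȳᵢ | A·x̄ᵢ | A·ȳᵢ
plate | 6300.00 | 45.00 | 35.00 | 283500.00 | 220500.00
removed quarter-circle | -176.71 | 83.63 | 63.63 | -14779.31 | -11245.02
Σ | 6123.29 |  |  | 268720.69 | 209254.98
x̄ = 268720.69 / 6123.29 = 43.89 in
ȳ = 209254.98 / 6123.29 = 34.17 in

x̄ = 43.89 in, ȳ = 34.17 in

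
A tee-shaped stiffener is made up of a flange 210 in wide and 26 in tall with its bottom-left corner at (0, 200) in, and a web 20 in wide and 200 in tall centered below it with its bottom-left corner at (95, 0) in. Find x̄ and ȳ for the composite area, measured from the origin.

web: A = 20 × 200 = 4000.00, centroid at (105.00, 100.00).
flange: A = 210 × 26 = 5460.00, centroid at (105.00, 213.00).
ΣA = 9460.00 in², ΣAx̄ = 993300.00 in³, ΣAȳ = 1562980.00 in³.
x̄ = 993300.00/9460.00 = 105.00 in; ȳ = 1562980.00/9460.00 = 165.22 in.

x̄ = 105.00 in, ȳ = 165.22 in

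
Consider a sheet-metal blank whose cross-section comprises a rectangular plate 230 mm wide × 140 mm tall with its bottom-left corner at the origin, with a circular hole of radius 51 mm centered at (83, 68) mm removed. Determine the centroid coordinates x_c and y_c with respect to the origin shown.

x_c = 125.88 mm, y_c = 70.68 mm

plate: A = 230 × 140 = 32200.00, centroid at (115.00, 70.00).
hole: A = −π·51² = -8171.28, centroid at (83.00, 68.00).
ΣA = 24028.72 mm², ΣAx_c = 3024783.55 mm³, ΣAy_c = 1698352.79 mm³.
x_c = 3024783.55/24028.72 = 125.88 mm; y_c = 1698352.79/24028.72 = 70.68 mm.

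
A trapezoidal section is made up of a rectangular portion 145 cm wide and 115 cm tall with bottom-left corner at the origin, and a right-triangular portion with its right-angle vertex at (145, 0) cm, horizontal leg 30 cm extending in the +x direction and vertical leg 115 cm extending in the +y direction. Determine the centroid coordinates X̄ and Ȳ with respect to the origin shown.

X̄ = 80.23 cm, Ȳ = 55.70 cm

rectangular portion: A = 145 × 115 = 16675.00, centroid at (72.50, 57.50).
triangular portion: A = ½·30·115 = 1725.00, centroid at (155.00, 38.33).
ΣA = 18400.00 cm², ΣAX̄ = 1476312.50 cm³, ΣAȲ = 1024937.50 cm³.
X̄ = 1476312.50/18400.00 = 80.23 cm; Ȳ = 1024937.50/18400.00 = 55.70 cm.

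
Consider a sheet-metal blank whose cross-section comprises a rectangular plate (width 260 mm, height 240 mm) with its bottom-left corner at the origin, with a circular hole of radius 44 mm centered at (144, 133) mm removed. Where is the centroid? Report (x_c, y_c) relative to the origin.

x_c = 128.49 mm, y_c = 118.60 mm

plate: A = 260 × 240 = 62400.00, centroid at (130.00, 120.00).
hole: A = −π·44² = -6082.12, centroid at (144.00, 133.00).
ΣA = 56317.88 mm², ΣAx_c = 7236174.23 mm³, ΣAy_c = 6679077.59 mm³.
x_c = 7236174.23/56317.88 = 128.49 mm; y_c = 6679077.59/56317.88 = 118.60 mm.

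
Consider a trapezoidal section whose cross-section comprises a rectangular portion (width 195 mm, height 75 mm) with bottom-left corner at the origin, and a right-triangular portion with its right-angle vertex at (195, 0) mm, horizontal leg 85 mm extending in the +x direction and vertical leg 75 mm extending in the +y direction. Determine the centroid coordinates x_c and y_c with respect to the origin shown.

rectangular portion: A = 195 × 75 = 14625.00, centroid at (97.50, 37.50).
triangular portion: A = ½·85·75 = 3187.50, centroid at (223.33, 25.00).
ΣA = 17812.50 mm², ΣAx_c = 2137812.50 mm³, ΣAy_c = 628125.00 mm³.
x_c = 2137812.50/17812.50 = 120.02 mm; y_c = 628125.00/17812.50 = 35.26 mm.

x_c = 120.02 mm, y_c = 35.26 mm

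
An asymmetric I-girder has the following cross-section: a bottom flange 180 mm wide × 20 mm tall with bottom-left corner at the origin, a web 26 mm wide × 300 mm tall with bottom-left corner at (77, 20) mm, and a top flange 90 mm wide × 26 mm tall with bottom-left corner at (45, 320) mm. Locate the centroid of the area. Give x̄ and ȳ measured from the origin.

Part | A | x̄ᵢ | ȳᵢ | A·x̄ᵢ | A·ȳᵢ
bottom flange | 3600.00 | 90.00 | 10.00 | 324000.00 | 36000.00
web | 7800.00 | 90.00 | 170.00 | 702000.00 | 1326000.00
top flange | 2340.00 | 90.00 | 333.00 | 210600.00 | 779220.00
Σ | 13740.00 |  |  | 1236600.00 | 2141220.00
x̄ = 1236600.00 / 13740.00 = 90.00 mm
ȳ = 2141220.00 / 13740.00 = 155.84 mm

x̄ = 90.00 mm, ȳ = 155.84 mm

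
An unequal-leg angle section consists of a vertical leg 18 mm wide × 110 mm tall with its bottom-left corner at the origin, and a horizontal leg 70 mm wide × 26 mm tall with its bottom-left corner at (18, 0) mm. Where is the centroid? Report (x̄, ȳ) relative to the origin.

x̄ = 30.07 mm, ȳ = 34.88 mm

Part | A | x̄ᵢ | ȳᵢ | A·x̄ᵢ | A·ȳᵢ
vertical leg | 1980.00 | 9.00 | 55.00 | 17820.00 | 108900.00
horizontal leg | 1820.00 | 53.00 | 13.00 | 96460.00 | 23660.00
Σ | 3800.00 |  |  | 114280.00 | 132560.00
x̄ = 114280.00 / 3800.00 = 30.07 mm
ȳ = 132560.00 / 3800.00 = 34.88 mm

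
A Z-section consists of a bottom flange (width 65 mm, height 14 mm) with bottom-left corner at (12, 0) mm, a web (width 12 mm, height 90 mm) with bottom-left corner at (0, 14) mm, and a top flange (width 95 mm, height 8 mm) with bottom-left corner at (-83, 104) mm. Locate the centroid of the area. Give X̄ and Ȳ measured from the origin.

bottom flange: A = 65 × 14 = 910.00, centroid at (44.50, 7.00).
web: A = 12 × 90 = 1080.00, centroid at (6.00, 59.00).
top flange: A = 95 × 8 = 760.00, centroid at (-35.50, 108.00).
ΣA = 2750.00 mm²
ΣAX̄ = (910.00)(44.50) + (1080.00)(6.00) + (760.00)(-35.50) = 19995.00 mm³
ΣAȲ = (910.00)(7.00) + (1080.00)(59.00) + (760.00)(108.00) = 152170.00 mm³
X̄ = 19995.00 / 2750.00 = 7.27 mm
Ȳ = 152170.00 / 2750.00 = 55.33 mm

X̄ = 7.27 mm, Ȳ = 55.33 mm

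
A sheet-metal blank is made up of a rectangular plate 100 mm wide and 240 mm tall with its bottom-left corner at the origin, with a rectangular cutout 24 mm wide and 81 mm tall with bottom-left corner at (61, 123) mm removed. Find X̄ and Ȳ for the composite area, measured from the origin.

X̄ = 47.97 mm, Ȳ = 116.17 mm

Part | A | x̄ᵢ | ȳᵢ | A·x̄ᵢ | A·ȳᵢ
plate | 24000.00 | 50.00 | 120.00 | 1200000.00 | 2880000.00
hole | -1944.00 | 73.00 | 163.50 | -141912.00 | -317844.00
Σ | 22056.00 |  |  | 1058088.00 | 2562156.00
X̄ = 1058088.00 / 22056.00 = 47.97 mm
Ȳ = 2562156.00 / 22056.00 = 116.17 mm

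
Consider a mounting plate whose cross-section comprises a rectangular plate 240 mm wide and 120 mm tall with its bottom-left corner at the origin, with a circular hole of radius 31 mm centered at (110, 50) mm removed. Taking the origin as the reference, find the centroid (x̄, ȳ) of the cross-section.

x̄ = 121.17 mm, ȳ = 61.17 mm

Part | A | x̄ᵢ | ȳᵢ | A·x̄ᵢ | A·ȳᵢ
plate | 28800.00 | 120.00 | 60.00 | 3456000.00 | 1728000.00
hole | -3019.07 | 110.00 | 50.00 | -332097.76 | -150953.53
Σ | 25780.93 |  |  | 3123902.24 | 1577046.47
x̄ = 3123902.24 / 25780.93 = 121.17 mm
ȳ = 1577046.47 / 25780.93 = 61.17 mm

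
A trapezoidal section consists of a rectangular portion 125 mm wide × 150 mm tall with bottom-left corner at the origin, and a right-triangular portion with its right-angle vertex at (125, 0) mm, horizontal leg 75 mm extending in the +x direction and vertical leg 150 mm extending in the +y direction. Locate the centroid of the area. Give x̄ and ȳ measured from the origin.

x̄ = 82.69 mm, ȳ = 69.23 mm

rectangular portion: A = 125 × 150 = 18750.00, centroid at (62.50, 75.00).
triangular portion: A = ½·75·150 = 5625.00, centroid at (150.00, 50.00).
ΣA = 24375.00 mm², ΣAx̄ = 2015625.00 mm³, ΣAȳ = 1687500.00 mm³.
x̄ = 2015625.00/24375.00 = 82.69 mm; ȳ = 1687500.00/24375.00 = 69.23 mm.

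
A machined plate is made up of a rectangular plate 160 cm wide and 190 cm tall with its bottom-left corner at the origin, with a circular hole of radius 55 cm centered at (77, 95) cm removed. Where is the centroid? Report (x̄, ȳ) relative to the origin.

x̄ = 81.36 cm, ȳ = 95.00 cm

plate: A = 160 × 190 = 30400.00, centroid at (80.00, 95.00).
hole: A = −π·55² = -9503.32, centroid at (77.00, 95.00).
ΣA = 20896.68 cm², ΣAx̄ = 1700244.53 cm³, ΣAȳ = 1985184.81 cm³.
x̄ = 1700244.53/20896.68 = 81.36 cm; ȳ = 1985184.81/20896.68 = 95.00 cm.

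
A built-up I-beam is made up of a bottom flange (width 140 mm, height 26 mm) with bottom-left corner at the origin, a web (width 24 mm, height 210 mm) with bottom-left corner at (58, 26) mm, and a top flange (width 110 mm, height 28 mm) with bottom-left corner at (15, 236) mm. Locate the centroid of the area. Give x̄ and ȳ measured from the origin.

x̄ = 70.00 mm, ȳ = 125.64 mm

Part | A | x̄ᵢ | ȳᵢ | A·x̄ᵢ | A·ȳᵢ
bottom flange | 3640.00 | 70.00 | 13.00 | 254800.00 | 47320.00
web | 5040.00 | 70.00 | 131.00 | 352800.00 | 660240.00
top flange | 3080.00 | 70.00 | 250.00 | 215600.00 | 770000.00
Σ | 11760.00 |  |  | 823200.00 | 1477560.00
x̄ = 823200.00 / 11760.00 = 70.00 mm
ȳ = 1477560.00 / 11760.00 = 125.64 mm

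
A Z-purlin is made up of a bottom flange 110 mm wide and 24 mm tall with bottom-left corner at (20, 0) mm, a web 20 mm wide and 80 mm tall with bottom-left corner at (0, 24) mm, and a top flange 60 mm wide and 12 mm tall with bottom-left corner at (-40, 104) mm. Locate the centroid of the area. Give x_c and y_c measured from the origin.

x_c = 41.69 mm, y_c = 43.00 mm

bottom flange: A = 110 × 24 = 2640.00, centroid at (75.00, 12.00).
web: A = 20 × 80 = 1600.00, centroid at (10.00, 64.00).
top flange: A = 60 × 12 = 720.00, centroid at (-10.00, 110.00).
ΣA = 4960.00 mm², ΣAx_c = 206800.00 mm³, ΣAy_c = 213280.00 mm³.
x_c = 206800.00/4960.00 = 41.69 mm; y_c = 213280.00/4960.00 = 43.00 mm.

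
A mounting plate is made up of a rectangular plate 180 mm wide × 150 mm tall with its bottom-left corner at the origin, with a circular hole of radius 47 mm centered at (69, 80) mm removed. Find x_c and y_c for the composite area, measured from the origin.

Part | A | x̄ᵢ | ȳᵢ | A·x̄ᵢ | A·ȳᵢ
plate | 27000.00 | 90.00 | 75.00 | 2430000.00 | 2025000.00
hole | -6939.78 | 69.00 | 80.00 | -478844.69 | -555182.25
Σ | 20060.22 |  |  | 1951155.31 | 1469817.75
x_c = 1951155.31 / 20060.22 = 97.26 mm
y_c = 1469817.75 / 20060.22 = 73.27 mm

x_c = 97.26 mm, y_c = 73.27 mm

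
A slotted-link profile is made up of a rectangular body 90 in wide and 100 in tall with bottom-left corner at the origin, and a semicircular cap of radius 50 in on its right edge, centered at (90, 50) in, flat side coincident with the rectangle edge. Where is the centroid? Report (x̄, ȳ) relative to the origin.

Part | A | x̄ᵢ | ȳᵢ | A·x̄ᵢ | A·ȳᵢ
rectangular body | 9000.00 | 45.00 | 50.00 | 405000.00 | 450000.00
semicircular end | 3926.99 | 111.22 | 50.00 | 436762.51 | 196349.54
Σ | 12926.99 |  |  | 841762.51 | 646349.54
x̄ = 841762.51 / 12926.99 = 65.12 in
ȳ = 646349.54 / 12926.99 = 50.00 in

x̄ = 65.12 in, ȳ = 50.00 in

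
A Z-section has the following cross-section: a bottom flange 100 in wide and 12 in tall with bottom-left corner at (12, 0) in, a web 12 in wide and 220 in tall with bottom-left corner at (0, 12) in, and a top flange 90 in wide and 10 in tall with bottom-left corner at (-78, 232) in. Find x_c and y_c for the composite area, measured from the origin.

x_c = 12.77 in, y_c = 114.47 in

bottom flange: A = 100 × 12 = 1200.00, centroid at (62.00, 6.00).
web: A = 12 × 220 = 2640.00, centroid at (6.00, 122.00).
top flange: A = 90 × 10 = 900.00, centroid at (-33.00, 237.00).
ΣA = 4740.00 in²
ΣAx_c = (1200.00)(62.00) + (2640.00)(6.00) + (900.00)(-33.00) = 60540.00 in³
ΣAy_c = (1200.00)(6.00) + (2640.00)(122.00) + (900.00)(237.00) = 542580.00 in³
x_c = 60540.00 / 4740.00 = 12.77 in
y_c = 542580.00 / 4740.00 = 114.47 in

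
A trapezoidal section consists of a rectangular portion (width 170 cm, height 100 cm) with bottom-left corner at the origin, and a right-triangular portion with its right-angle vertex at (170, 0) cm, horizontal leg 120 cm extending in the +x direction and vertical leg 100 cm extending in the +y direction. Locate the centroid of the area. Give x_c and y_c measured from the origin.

Part | A | x̄ᵢ | ȳᵢ | A·x̄ᵢ | A·ȳᵢ
rectangular portion | 17000.00 | 85.00 | 50.00 | 1445000.00 | 850000.00
triangular portion | 6000.00 | 210.00 | 33.33 | 1260000.00 | 200000.00
Σ | 23000.00 |  |  | 2705000.00 | 1050000.00
x_c = 2705000.00 / 23000.00 = 117.61 cm
y_c = 1050000.00 / 23000.00 = 45.65 cm

x_c = 117.61 cm, y_c = 45.65 cm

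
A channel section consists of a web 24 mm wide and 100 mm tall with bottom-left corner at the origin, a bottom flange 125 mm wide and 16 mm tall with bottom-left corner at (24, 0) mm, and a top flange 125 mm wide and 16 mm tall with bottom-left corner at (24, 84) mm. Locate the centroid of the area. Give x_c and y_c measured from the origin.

Part | A | x̄ᵢ | ȳᵢ | A·x̄ᵢ | A·ȳᵢ
web | 2400.00 | 12.00 | 50.00 | 28800.00 | 120000.00
bottom flange | 2000.00 | 86.50 | 8.00 | 173000.00 | 16000.00
top flange | 2000.00 | 86.50 | 92.00 | 173000.00 | 184000.00
Σ | 6400.00 |  |  | 374800.00 | 320000.00
x_c = 374800.00 / 6400.00 = 58.56 mm
y_c = 320000.00 / 6400.00 = 50.00 mm

x_c = 58.56 mm, y_c = 50.00 mm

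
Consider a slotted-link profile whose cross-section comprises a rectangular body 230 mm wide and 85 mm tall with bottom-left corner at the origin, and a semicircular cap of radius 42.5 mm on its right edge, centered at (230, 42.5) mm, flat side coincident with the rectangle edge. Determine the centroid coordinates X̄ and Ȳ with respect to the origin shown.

rectangular body: A = 230 × 85 = 19550.00, centroid at (115.00, 42.50).
semicircular end: A = ½π·42.5² = 2837.25, centroid at (248.04, 42.50).
ΣA = 22387.25 mm²
ΣAX̄ = (19550.00)(115.00) + (2837.25)(248.04) = 2951994.78 mm³
ΣAȲ = (19550.00)(42.50) + (2837.25)(42.50) = 951458.16 mm³
X̄ = 2951994.78 / 22387.25 = 131.86 mm
Ȳ = 951458.16 / 22387.25 = 42.50 mm

X̄ = 131.86 mm, Ȳ = 42.50 mm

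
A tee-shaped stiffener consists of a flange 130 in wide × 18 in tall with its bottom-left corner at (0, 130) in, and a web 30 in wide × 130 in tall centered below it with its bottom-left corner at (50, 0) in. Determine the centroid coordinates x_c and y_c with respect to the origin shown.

web: A = 30 × 130 = 3900.00, centroid at (65.00, 65.00).
flange: A = 130 × 18 = 2340.00, centroid at (65.00, 139.00).
ΣA = 6240.00 in², ΣAx_c = 405600.00 in³, ΣAy_c = 578760.00 in³.
x_c = 405600.00/6240.00 = 65.00 in; y_c = 578760.00/6240.00 = 92.75 in.

x_c = 65.00 in, y_c = 92.75 in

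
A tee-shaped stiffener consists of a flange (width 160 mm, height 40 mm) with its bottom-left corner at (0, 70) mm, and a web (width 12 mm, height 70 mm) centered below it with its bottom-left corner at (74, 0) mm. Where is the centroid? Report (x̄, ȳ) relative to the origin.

x̄ = 80.00 mm, ȳ = 83.62 mm

web: A = 12 × 70 = 840.00, centroid at (80.00, 35.00).
flange: A = 160 × 40 = 6400.00, centroid at (80.00, 90.00).
ΣA = 7240.00 mm², ΣAx̄ = 579200.00 mm³, ΣAȳ = 605400.00 mm³.
x̄ = 579200.00/7240.00 = 80.00 mm; ȳ = 605400.00/7240.00 = 83.62 mm.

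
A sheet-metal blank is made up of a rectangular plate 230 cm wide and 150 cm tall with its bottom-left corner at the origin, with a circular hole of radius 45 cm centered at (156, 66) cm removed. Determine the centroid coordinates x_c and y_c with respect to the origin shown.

plate: A = 230 × 150 = 34500.00, centroid at (115.00, 75.00).
hole: A = −π·45² = -6361.73, centroid at (156.00, 66.00).
ΣA = 28138.27 cm²
ΣAx_c = (34500.00)(115.00) + (-6361.73)(156.00) = 2975070.88 cm³
ΣAy_c = (34500.00)(75.00) + (-6361.73)(66.00) = 2167626.14 cm³
x_c = 2975070.88 / 28138.27 = 105.73 cm
y_c = 2167626.14 / 28138.27 = 77.03 cm

x_c = 105.73 cm, y_c = 77.03 cm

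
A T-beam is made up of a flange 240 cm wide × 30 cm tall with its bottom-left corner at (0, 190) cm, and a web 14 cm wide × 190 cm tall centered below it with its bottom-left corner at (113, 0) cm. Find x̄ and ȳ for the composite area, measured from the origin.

web: A = 14 × 190 = 2660.00, centroid at (120.00, 95.00).
flange: A = 240 × 30 = 7200.00, centroid at (120.00, 205.00).
ΣA = 9860.00 cm², ΣAx̄ = 1183200.00 cm³, ΣAȳ = 1728700.00 cm³.
x̄ = 1183200.00/9860.00 = 120.00 cm; ȳ = 1728700.00/9860.00 = 175.32 cm.

x̄ = 120.00 cm, ȳ = 175.32 cm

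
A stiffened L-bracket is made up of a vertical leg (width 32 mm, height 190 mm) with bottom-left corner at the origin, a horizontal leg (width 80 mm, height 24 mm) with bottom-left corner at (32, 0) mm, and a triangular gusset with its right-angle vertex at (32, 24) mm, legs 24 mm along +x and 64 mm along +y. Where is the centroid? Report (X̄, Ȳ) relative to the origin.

Part | A | x̄ᵢ | ȳᵢ | A·x̄ᵢ | A·ȳᵢ
vertical leg | 6080.00 | 16.00 | 95.00 | 97280.00 | 577600.00
horizontal leg | 1920.00 | 72.00 | 12.00 | 138240.00 | 23040.00
gusset | 768.00 | 40.00 | 45.33 | 30720.00 | 34816.00
Σ | 8768.00 |  |  | 266240.00 | 635456.00
X̄ = 266240.00 / 8768.00 = 30.36 mm
Ȳ = 635456.00 / 8768.00 = 72.47 mm

X̄ = 30.36 mm, Ȳ = 72.47 mm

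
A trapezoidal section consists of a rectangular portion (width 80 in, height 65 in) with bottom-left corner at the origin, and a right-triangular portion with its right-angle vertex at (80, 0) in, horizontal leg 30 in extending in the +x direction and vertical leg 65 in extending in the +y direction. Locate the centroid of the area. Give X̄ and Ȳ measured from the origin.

rectangular portion: A = 80 × 65 = 5200.00, centroid at (40.00, 32.50).
triangular portion: A = ½·30·65 = 975.00, centroid at (90.00, 21.67).
ΣA = 6175.00 in²
ΣAX̄ = (5200.00)(40.00) + (975.00)(90.00) = 295750.00 in³
ΣAȲ = (5200.00)(32.50) + (975.00)(21.67) = 190125.00 in³
X̄ = 295750.00 / 6175.00 = 47.89 in
Ȳ = 190125.00 / 6175.00 = 30.79 in

X̄ = 47.89 in, Ȳ = 30.79 in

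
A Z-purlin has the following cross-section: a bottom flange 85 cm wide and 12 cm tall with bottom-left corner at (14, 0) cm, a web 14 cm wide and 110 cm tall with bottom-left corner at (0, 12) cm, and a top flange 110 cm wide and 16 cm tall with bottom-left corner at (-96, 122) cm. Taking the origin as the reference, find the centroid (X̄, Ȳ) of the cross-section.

bottom flange: A = 85 × 12 = 1020.00, centroid at (56.50, 6.00).
web: A = 14 × 110 = 1540.00, centroid at (7.00, 67.00).
top flange: A = 110 × 16 = 1760.00, centroid at (-41.00, 130.00).
ΣA = 4320.00 cm², ΣAX̄ = -3750.00 cm³, ΣAȲ = 338100.00 cm³.
X̄ = -3750.00/4320.00 = -0.87 cm; Ȳ = 338100.00/4320.00 = 78.26 cm.

X̄ = -0.87 cm, Ȳ = 78.26 cm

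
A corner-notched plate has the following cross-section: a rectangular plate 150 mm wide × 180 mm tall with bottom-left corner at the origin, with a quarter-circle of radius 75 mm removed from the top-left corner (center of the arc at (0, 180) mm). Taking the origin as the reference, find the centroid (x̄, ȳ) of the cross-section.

x̄ = 83.45 mm, ȳ = 78.62 mm

Part | A | x̄ᵢ | ȳᵢ | A·x̄ᵢ | A·ȳᵢ
plate | 27000.00 | 75.00 | 90.00 | 2025000.00 | 2430000.00
removed quarter-circle | -4417.86 | 31.83 | 148.17 | -140625.00 | -654590.64
Σ | 22582.14 |  |  | 1884375.00 | 1775409.36
x̄ = 1884375.00 / 22582.14 = 83.45 mm
ȳ = 1775409.36 / 22582.14 = 78.62 mm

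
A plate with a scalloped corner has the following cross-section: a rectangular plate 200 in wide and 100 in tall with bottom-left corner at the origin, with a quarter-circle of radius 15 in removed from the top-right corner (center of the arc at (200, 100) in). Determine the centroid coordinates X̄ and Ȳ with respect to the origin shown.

X̄ = 99.17 in, Ȳ = 49.61 in

Part | A | x̄ᵢ | ȳᵢ | A·x̄ᵢ | A·ȳᵢ
plate | 20000.00 | 100.00 | 50.00 | 2000000.00 | 1000000.00
removed quarter-circle | -176.71 | 193.63 | 93.63 | -34217.92 | -16546.46
Σ | 19823.29 |  |  | 1965782.08 | 983453.54
X̄ = 1965782.08 / 19823.29 = 99.17 in
Ȳ = 983453.54 / 19823.29 = 49.61 in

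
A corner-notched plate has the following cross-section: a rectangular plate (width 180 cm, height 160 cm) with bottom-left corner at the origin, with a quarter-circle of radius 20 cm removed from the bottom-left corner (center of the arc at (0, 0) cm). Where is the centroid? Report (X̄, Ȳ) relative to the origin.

X̄ = 90.90 cm, Ȳ = 80.79 cm

plate: A = 180 × 160 = 28800.00, centroid at (90.00, 80.00).
removed quarter-circle: A = −¼π·20² = -314.16, centroid at (8.49, 8.49).
ΣA = 28485.84 cm²
ΣAX̄ = (28800.00)(90.00) + (-314.16)(8.49) = 2589333.33 cm³
ΣAȲ = (28800.00)(80.00) + (-314.16)(8.49) = 2301333.33 cm³
X̄ = 2589333.33 / 28485.84 = 90.90 cm
Ȳ = 2301333.33 / 28485.84 = 80.79 cm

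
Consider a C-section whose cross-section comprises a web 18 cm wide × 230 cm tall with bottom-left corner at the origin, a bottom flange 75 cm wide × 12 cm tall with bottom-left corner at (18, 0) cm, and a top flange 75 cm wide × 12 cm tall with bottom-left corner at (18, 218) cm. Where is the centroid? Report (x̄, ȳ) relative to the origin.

web: A = 18 × 230 = 4140.00, centroid at (9.00, 115.00).
bottom flange: A = 75 × 12 = 900.00, centroid at (55.50, 6.00).
top flange: A = 75 × 12 = 900.00, centroid at (55.50, 224.00).
ΣA = 5940.00 cm², ΣAx̄ = 137160.00 cm³, ΣAȳ = 683100.00 cm³.
x̄ = 137160.00/5940.00 = 23.09 cm; ȳ = 683100.00/5940.00 = 115.00 cm.

x̄ = 23.09 cm, ȳ = 115.00 cm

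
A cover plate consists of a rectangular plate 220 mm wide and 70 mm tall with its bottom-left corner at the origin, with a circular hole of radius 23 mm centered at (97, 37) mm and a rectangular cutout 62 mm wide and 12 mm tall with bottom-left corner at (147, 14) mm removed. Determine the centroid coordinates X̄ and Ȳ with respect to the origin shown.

X̄ = 107.77 mm, Ȳ = 35.60 mm

plate: A = 220 × 70 = 15400.00, centroid at (110.00, 35.00).
hole 1: A = −π·23² = -1661.90, centroid at (97.00, 37.00).
hole 2: A = −(62 × 12) = -744.00, centroid at (178.00, 20.00).
ΣA = 12994.10 mm²
ΣAX̄ = (15400.00)(110.00) + (-1661.90)(97.00) + (-744.00)(178.00) = 1400363.46 mm³
ΣAȲ = (15400.00)(35.00) + (-1661.90)(37.00) + (-744.00)(20.00) = 462629.61 mm³
X̄ = 1400363.46 / 12994.10 = 107.77 mm
Ȳ = 462629.61 / 12994.10 = 35.60 mm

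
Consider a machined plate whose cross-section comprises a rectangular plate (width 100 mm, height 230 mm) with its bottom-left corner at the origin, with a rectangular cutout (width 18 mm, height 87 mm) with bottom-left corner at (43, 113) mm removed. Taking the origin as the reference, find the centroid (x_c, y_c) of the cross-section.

x_c = 49.85 mm, y_c = 111.97 mm

plate: A = 100 × 230 = 23000.00, centroid at (50.00, 115.00).
hole: A = −(18 × 87) = -1566.00, centroid at (52.00, 156.50).
ΣA = 21434.00 mm²
ΣAx_c = (23000.00)(50.00) + (-1566.00)(52.00) = 1068568.00 mm³
ΣAy_c = (23000.00)(115.00) + (-1566.00)(156.50) = 2399921.00 mm³
x_c = 1068568.00 / 21434.00 = 49.85 mm
y_c = 2399921.00 / 21434.00 = 111.97 mm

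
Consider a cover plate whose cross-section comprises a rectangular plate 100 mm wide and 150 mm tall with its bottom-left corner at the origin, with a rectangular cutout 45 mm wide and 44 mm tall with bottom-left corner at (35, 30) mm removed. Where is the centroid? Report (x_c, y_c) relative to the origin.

Part | A | x̄ᵢ | ȳᵢ | A·x̄ᵢ | A·ȳᵢ
plate | 15000.00 | 50.00 | 75.00 | 750000.00 | 1125000.00
hole | -1980.00 | 57.50 | 52.00 | -113850.00 | -102960.00
Σ | 13020.00 |  |  | 636150.00 | 1022040.00
x_c = 636150.00 / 13020.00 = 48.86 mm
y_c = 1022040.00 / 13020.00 = 78.50 mm

x_c = 48.86 mm, y_c = 78.50 mm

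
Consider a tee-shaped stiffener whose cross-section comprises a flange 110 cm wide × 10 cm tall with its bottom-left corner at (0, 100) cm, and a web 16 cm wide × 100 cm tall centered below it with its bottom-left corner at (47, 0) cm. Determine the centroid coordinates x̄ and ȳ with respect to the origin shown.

web: A = 16 × 100 = 1600.00, centroid at (55.00, 50.00).
flange: A = 110 × 10 = 1100.00, centroid at (55.00, 105.00).
ΣA = 2700.00 cm², ΣAx̄ = 148500.00 cm³, ΣAȳ = 195500.00 cm³.
x̄ = 148500.00/2700.00 = 55.00 cm; ȳ = 195500.00/2700.00 = 72.41 cm.

x̄ = 55.00 cm, ȳ = 72.41 cm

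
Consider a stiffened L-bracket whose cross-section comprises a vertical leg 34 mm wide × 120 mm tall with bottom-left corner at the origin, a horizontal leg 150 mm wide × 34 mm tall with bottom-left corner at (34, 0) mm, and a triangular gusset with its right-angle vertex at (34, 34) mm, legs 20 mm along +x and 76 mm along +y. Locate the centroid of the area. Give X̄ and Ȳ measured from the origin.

Part | A | x̄ᵢ | ȳᵢ | A·x̄ᵢ | A·ȳᵢ
vertical leg | 4080.00 | 17.00 | 60.00 | 69360.00 | 244800.00
horizontal leg | 5100.00 | 109.00 | 17.00 | 555900.00 | 86700.00
gusset | 760.00 | 40.67 | 59.33 | 30906.67 | 45093.33
Σ | 9940.00 |  |  | 656166.67 | 376593.33
X̄ = 656166.67 / 9940.00 = 66.01 mm
Ȳ = 376593.33 / 9940.00 = 37.89 mm

X̄ = 66.01 mm, Ȳ = 37.89 mm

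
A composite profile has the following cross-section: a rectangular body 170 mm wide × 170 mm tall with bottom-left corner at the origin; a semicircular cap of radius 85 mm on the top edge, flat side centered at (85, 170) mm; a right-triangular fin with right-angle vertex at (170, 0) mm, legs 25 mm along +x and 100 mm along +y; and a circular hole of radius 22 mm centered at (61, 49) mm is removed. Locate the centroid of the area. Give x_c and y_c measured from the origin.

rectangular body: A = 170 × 170 = 28900.00, centroid at (85.00, 85.00).
semicircular top: A = ½π·85² = 11349.00, centroid at (85.00, 206.08).
triangular fin: A = ½·25·100 = 1250.00, centroid at (178.33, 33.33).
hole: A = −π·22² = -1520.53, centroid at (61.00, 49.00).
ΣA = 39978.47 mm², ΣAx_c = 3551329.58 mm³, ΣAy_c = 4762407.91 mm³.
x_c = 3551329.58/39978.47 = 88.83 mm; y_c = 4762407.91/39978.47 = 119.12 mm.

x_c = 88.83 mm, y_c = 119.12 mm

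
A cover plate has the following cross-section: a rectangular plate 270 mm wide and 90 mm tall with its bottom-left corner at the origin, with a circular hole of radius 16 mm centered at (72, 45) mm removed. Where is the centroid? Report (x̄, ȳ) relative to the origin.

x̄ = 137.16 mm, ȳ = 45.00 mm

plate: A = 270 × 90 = 24300.00, centroid at (135.00, 45.00).
hole: A = −π·16² = -804.25, centroid at (72.00, 45.00).
ΣA = 23495.75 mm²
ΣAx̄ = (24300.00)(135.00) + (-804.25)(72.00) = 3222594.16 mm³
ΣAȳ = (24300.00)(45.00) + (-804.25)(45.00) = 1057308.85 mm³
x̄ = 3222594.16 / 23495.75 = 137.16 mm
ȳ = 1057308.85 / 23495.75 = 45.00 mm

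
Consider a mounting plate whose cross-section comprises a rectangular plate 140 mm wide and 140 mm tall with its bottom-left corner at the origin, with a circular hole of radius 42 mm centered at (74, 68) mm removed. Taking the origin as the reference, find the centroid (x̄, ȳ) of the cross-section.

Part | A | x̄ᵢ | ȳᵢ | A·x̄ᵢ | A·ȳᵢ
plate | 19600.00 | 70.00 | 70.00 | 1372000.00 | 1372000.00
hole | -5541.77 | 74.00 | 68.00 | -410090.94 | -376840.32
Σ | 14058.23 |  |  | 961909.06 | 995159.68
x̄ = 961909.06 / 14058.23 = 68.42 mm
ȳ = 995159.68 / 14058.23 = 70.79 mm

x̄ = 68.42 mm, ȳ = 70.79 mm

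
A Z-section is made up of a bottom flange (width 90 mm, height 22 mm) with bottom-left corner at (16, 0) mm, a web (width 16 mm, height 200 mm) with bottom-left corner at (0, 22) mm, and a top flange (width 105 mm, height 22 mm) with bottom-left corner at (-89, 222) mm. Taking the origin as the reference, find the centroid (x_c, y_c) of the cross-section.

x_c = 8.29 mm, y_c = 126.89 mm

Part | A | x̄ᵢ | ȳᵢ | A·x̄ᵢ | A·ȳᵢ
bottom flange | 1980.00 | 61.00 | 11.00 | 120780.00 | 21780.00
web | 3200.00 | 8.00 | 122.00 | 25600.00 | 390400.00
top flange | 2310.00 | -36.50 | 233.00 | -84315.00 | 538230.00
Σ | 7490.00 |  |  | 62065.00 | 950410.00
x_c = 62065.00 / 7490.00 = 8.29 mm
y_c = 950410.00 / 7490.00 = 126.89 mm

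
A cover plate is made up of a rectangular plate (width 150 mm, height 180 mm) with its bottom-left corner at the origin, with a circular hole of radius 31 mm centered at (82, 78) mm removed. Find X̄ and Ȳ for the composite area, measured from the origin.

plate: A = 150 × 180 = 27000.00, centroid at (75.00, 90.00).
hole: A = −π·31² = -3019.07, centroid at (82.00, 78.00).
ΣA = 23980.93 mm²
ΣAX̄ = (27000.00)(75.00) + (-3019.07)(82.00) = 1777436.22 mm³
ΣAȲ = (27000.00)(90.00) + (-3019.07)(78.00) = 2194512.50 mm³
X̄ = 1777436.22 / 23980.93 = 74.12 mm
Ȳ = 2194512.50 / 23980.93 = 91.51 mm

X̄ = 74.12 mm, Ȳ = 91.51 mm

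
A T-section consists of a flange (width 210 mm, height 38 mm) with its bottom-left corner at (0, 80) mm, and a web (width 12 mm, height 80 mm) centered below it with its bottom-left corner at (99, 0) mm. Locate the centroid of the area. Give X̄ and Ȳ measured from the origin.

X̄ = 105.00 mm, Ȳ = 92.66 mm

web: A = 12 × 80 = 960.00, centroid at (105.00, 40.00).
flange: A = 210 × 38 = 7980.00, centroid at (105.00, 99.00).
ΣA = 8940.00 mm², ΣAX̄ = 938700.00 mm³, ΣAȲ = 828420.00 mm³.
X̄ = 938700.00/8940.00 = 105.00 mm; Ȳ = 828420.00/8940.00 = 92.66 mm.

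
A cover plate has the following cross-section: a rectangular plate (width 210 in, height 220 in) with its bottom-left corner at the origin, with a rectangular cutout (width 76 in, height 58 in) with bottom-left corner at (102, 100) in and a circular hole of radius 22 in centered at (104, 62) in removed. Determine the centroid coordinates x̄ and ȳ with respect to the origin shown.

Part | A | x̄ᵢ | ȳᵢ | A·x̄ᵢ | A·ȳᵢ
plate | 46200.00 | 105.00 | 110.00 | 4851000.00 | 5082000.00
hole 1 | -4408.00 | 140.00 | 129.00 | -617120.00 | -568632.00
hole 2 | -1520.53 | 104.00 | 62.00 | -158135.21 | -94272.91
Σ | 40271.47 |  |  | 4075744.79 | 4419095.09
x̄ = 4075744.79 / 40271.47 = 101.21 in
ȳ = 4419095.09 / 40271.47 = 109.73 in

x̄ = 101.21 in, ȳ = 109.73 in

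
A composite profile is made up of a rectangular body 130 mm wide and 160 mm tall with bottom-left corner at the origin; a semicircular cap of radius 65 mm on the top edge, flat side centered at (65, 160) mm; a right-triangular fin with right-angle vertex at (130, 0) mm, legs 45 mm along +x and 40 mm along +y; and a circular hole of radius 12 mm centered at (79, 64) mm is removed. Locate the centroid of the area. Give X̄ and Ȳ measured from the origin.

X̄ = 67.35 mm, Ȳ = 103.71 mm

Part | A | x̄ᵢ | ȳᵢ | A·x̄ᵢ | A·ȳᵢ
rectangular body | 20800.00 | 65.00 | 80.00 | 1352000.00 | 1664000.00
semicircular top | 6636.61 | 65.00 | 187.59 | 431379.94 | 1244941.65
triangular fin | 900.00 | 145.00 | 13.33 | 130500.00 | 12000.00
hole | -452.39 | 79.00 | 64.00 | -35738.76 | -28952.92
Σ | 27884.23 |  |  | 1878141.18 | 2891988.73
X̄ = 1878141.18 / 27884.23 = 67.35 mm
Ȳ = 2891988.73 / 27884.23 = 103.71 mm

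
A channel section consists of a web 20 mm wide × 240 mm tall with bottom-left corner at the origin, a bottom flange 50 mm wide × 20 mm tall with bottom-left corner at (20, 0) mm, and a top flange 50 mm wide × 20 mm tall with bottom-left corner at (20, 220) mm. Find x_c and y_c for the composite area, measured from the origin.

x_c = 20.29 mm, y_c = 120.00 mm

Part | A | x̄ᵢ | ȳᵢ | A·x̄ᵢ | A·ȳᵢ
web | 4800.00 | 10.00 | 120.00 | 48000.00 | 576000.00
bottom flange | 1000.00 | 45.00 | 10.00 | 45000.00 | 10000.00
top flange | 1000.00 | 45.00 | 230.00 | 45000.00 | 230000.00
Σ | 6800.00 |  |  | 138000.00 | 816000.00
x_c = 138000.00 / 6800.00 = 20.29 mm
y_c = 816000.00 / 6800.00 = 120.00 mm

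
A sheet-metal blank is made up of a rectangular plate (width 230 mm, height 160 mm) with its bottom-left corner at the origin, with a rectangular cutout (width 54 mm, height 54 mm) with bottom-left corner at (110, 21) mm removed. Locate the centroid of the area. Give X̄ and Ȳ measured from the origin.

Part | A | x̄ᵢ | ȳᵢ | A·x̄ᵢ | A·ȳᵢ
plate | 36800.00 | 115.00 | 80.00 | 4232000.00 | 2944000.00
hole | -2916.00 | 137.00 | 48.00 | -399492.00 | -139968.00
Σ | 33884.00 |  |  | 3832508.00 | 2804032.00
X̄ = 3832508.00 / 33884.00 = 113.11 mm
Ȳ = 2804032.00 / 33884.00 = 82.75 mm

X̄ = 113.11 mm, Ȳ = 82.75 mm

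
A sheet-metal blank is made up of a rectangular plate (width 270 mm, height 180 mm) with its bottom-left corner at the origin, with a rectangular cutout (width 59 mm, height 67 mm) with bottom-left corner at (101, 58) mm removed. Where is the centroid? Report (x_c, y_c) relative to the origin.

x_c = 135.40 mm, y_c = 89.87 mm

plate: A = 270 × 180 = 48600.00, centroid at (135.00, 90.00).
hole: A = −(59 × 67) = -3953.00, centroid at (130.50, 91.50).
ΣA = 44647.00 mm²
ΣAx_c = (48600.00)(135.00) + (-3953.00)(130.50) = 6045133.50 mm³
ΣAy_c = (48600.00)(90.00) + (-3953.00)(91.50) = 4012300.50 mm³
x_c = 6045133.50 / 44647.00 = 135.40 mm
y_c = 4012300.50 / 44647.00 = 89.87 mm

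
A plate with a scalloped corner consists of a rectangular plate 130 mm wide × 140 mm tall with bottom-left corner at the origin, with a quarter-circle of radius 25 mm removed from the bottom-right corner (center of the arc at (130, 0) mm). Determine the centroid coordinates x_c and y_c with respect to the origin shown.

plate: A = 130 × 140 = 18200.00, centroid at (65.00, 70.00).
removed quarter-circle: A = −¼π·25² = -490.87, centroid at (119.39, 10.61).
ΣA = 17709.13 mm²
ΣAx_c = (18200.00)(65.00) + (-490.87)(119.39) = 1124394.73 mm³
ΣAy_c = (18200.00)(70.00) + (-490.87)(10.61) = 1268791.67 mm³
x_c = 1124394.73 / 17709.13 = 63.49 mm
y_c = 1268791.67 / 17709.13 = 71.65 mm

x_c = 63.49 mm, y_c = 71.65 mm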